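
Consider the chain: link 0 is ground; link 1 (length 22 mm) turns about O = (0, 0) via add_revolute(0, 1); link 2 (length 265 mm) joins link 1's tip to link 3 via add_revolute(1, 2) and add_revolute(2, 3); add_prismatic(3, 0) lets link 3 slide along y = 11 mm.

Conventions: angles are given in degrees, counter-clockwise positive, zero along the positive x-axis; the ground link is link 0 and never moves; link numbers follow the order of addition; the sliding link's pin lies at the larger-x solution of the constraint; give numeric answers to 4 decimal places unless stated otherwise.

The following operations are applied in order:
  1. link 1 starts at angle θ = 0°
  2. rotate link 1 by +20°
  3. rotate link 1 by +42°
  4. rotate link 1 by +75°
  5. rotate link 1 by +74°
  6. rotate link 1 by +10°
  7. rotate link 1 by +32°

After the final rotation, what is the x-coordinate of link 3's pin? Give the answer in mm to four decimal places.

geometry: r = 22 mm, L = 265 mm, e = 11 mm; θ starts at 0°
rotate link 1 by +20°: θ ← 0° +20° = 20°
rotate link 1 by +42°: θ ← 20° +42° = 62°
rotate link 1 by +75°: θ ← 62° +75° = 137°
rotate link 1 by +74°: θ ← 137° +74° = 211°
rotate link 1 by +10°: θ ← 211° +10° = 221°
rotate link 1 by +32°: θ ← 221° +32° = 253°
crank pin P = (r cos θ, r sin θ) = (-6.432178, -21.038705)
h = r sin θ − e = -21.038705 − 11 = -32.038705
x = r cos θ + √(L² − h²) = -6.432178 + 263.056118 = 256.623941

256.6239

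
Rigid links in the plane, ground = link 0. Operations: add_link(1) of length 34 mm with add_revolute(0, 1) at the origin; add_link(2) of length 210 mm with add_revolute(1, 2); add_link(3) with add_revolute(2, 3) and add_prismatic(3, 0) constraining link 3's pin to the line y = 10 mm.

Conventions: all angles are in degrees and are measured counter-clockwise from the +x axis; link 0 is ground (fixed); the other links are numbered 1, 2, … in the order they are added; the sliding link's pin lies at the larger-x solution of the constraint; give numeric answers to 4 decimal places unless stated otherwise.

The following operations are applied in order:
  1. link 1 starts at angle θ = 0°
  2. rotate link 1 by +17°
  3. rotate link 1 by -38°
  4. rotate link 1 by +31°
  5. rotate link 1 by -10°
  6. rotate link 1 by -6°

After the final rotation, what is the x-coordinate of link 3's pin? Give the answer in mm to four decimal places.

geometry: r = 34 mm, L = 210 mm, e = 10 mm; θ starts at 0°
rotate link 1 by +17°: θ ← 0° +17° = 17°
rotate link 1 by -38°: θ ← 17° -38° = -21°
rotate link 1 by +31°: θ ← -21° +31° = 10°
rotate link 1 by -10°: θ ← 10° -10° = 0°
rotate link 1 by -6°: θ ← 0° -6° = -6°
crank pin P = (r cos θ, r sin θ) = (33.813744, -3.553968)
h = r sin θ − e = -3.553968 − 10 = -13.553968
x = r cos θ + √(L² − h²) = 33.813744 + 209.562139 = 243.375883

243.3759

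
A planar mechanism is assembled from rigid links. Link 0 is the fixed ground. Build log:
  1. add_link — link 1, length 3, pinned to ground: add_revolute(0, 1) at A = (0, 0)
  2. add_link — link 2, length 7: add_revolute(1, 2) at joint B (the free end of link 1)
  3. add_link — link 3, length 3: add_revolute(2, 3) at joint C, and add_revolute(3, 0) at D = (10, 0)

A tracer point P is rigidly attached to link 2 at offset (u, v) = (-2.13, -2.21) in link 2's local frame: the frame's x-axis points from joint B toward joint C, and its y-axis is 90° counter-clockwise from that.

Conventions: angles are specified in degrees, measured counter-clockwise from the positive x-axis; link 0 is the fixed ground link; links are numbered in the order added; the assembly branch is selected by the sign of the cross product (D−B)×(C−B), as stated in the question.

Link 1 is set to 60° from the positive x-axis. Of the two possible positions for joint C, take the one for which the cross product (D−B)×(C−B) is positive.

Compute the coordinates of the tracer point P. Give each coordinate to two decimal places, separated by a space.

A=(0,0), D=(10.00,0)
B = A + 3.00·(cos60°, sin60°) = (1.5000, 2.5981)
|BD| = 8.8882
circle(B,7.00) ∩ circle(D,3.00): a=6.6943, h=2.0461
  candidates: C₊=(8.5000,2.5981) cross=18.187; C₋=(7.3038,-1.3155) cross=-18.187
  branch + wants cross > 0 → take C=(8.5000,2.5981) (cross=18.187)
ex = (C−B)/|BC| = (1.0000,-0.0000); ey = (0.0000,1.0000)
P = B + -2.13·ex + -2.21·ey = (-0.6300,0.3881)

-0.63 0.39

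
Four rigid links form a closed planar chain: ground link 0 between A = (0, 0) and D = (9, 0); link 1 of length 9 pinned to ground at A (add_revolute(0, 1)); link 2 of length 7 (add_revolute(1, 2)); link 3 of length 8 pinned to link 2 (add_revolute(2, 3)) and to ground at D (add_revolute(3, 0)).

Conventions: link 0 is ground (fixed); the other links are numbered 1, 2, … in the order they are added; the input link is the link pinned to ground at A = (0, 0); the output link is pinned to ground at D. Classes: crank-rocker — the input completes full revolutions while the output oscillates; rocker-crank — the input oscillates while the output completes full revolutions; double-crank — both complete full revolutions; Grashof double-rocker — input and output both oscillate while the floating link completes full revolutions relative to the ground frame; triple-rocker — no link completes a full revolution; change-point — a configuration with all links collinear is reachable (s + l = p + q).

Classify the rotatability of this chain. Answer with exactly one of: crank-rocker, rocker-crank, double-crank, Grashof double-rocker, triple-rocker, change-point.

lengths: ground=9, input=9, coupler=7, output=8
sorted: s=7 (shortest), l=9 (longest), p+q=17
s + l = 16 vs p + q = 17
s + l < p + q (Grashof) with shortest = coupler link → Grashof double-rocker

Grashof double-rocker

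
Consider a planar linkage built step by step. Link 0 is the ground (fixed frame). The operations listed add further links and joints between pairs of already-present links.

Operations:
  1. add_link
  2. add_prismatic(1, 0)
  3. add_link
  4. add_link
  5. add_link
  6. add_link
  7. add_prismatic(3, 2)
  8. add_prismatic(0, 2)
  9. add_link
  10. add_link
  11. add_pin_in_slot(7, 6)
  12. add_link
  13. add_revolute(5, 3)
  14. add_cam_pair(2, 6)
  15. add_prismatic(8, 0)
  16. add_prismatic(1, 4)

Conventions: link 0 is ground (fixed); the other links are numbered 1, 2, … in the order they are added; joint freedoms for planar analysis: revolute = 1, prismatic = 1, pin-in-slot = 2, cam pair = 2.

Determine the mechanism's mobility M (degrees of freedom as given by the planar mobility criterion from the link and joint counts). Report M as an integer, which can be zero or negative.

(L,J1,J2)=(1,0,0); link0 fixed
link1: (2,0,0)
P 1-0 [J1]: (2,1,0)
link2: (3,1,0)
link3: (4,1,0)
link4: (5,1,0)
link5: (6,1,0)
P 3-2 [J1]: (6,2,0)
P 0-2 [J1]: (6,3,0)
link6: (7,3,0)
link7: (8,3,0)
PS 7-6 [J2]: (8,3,1)
link8: (9,3,1)
R 5-3 [J1]: (9,4,1)
C 2-6 [J2]: (9,4,2)
P 8-0 [J1]: (9,5,2)
P 1-4 [J1]: (9,6,2)
Grübler: 3·8 − 2·6 − 2 = 10

M = 10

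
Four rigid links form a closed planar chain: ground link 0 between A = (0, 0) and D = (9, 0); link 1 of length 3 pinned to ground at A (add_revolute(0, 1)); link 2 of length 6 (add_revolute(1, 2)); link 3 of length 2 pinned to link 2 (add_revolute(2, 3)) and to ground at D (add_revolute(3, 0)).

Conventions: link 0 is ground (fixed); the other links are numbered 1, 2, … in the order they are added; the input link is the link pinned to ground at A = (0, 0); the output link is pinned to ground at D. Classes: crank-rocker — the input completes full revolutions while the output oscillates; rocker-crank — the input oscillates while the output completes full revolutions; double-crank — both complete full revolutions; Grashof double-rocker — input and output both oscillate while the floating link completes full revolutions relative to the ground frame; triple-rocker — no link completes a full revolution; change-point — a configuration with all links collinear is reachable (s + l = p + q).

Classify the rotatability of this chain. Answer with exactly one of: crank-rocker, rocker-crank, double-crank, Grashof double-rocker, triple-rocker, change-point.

lengths: ground=9, input=3, coupler=6, output=2
sorted: s=2 (shortest), l=9 (longest), p+q=9
s + l = 11 vs p + q = 9
s + l > p + q → non-Grashof → no link fully rotates → triple-rocker

triple-rocker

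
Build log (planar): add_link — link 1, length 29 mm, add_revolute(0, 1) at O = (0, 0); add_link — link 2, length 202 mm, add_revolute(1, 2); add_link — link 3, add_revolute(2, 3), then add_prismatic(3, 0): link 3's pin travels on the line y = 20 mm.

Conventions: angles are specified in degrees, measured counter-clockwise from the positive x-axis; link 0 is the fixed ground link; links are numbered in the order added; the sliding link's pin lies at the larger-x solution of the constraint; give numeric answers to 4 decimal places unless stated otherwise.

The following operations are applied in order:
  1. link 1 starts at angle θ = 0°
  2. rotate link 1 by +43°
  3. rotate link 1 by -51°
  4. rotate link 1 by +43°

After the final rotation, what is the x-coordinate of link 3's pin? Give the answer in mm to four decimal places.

geometry: r = 29 mm, L = 202 mm, e = 20 mm; θ starts at 0°
rotate link 1 by +43°: θ ← 0° +43° = 43°
rotate link 1 by -51°: θ ← 43° -51° = -8°
rotate link 1 by +43°: θ ← -8° +43° = 35°
crank pin P = (r cos θ, r sin θ) = (23.755409, 16.633717)
h = r sin θ − e = 16.633717 − 20 = -3.366283
x = r cos θ + √(L² − h²) = 23.755409 + 201.971949 = 225.727358

225.7274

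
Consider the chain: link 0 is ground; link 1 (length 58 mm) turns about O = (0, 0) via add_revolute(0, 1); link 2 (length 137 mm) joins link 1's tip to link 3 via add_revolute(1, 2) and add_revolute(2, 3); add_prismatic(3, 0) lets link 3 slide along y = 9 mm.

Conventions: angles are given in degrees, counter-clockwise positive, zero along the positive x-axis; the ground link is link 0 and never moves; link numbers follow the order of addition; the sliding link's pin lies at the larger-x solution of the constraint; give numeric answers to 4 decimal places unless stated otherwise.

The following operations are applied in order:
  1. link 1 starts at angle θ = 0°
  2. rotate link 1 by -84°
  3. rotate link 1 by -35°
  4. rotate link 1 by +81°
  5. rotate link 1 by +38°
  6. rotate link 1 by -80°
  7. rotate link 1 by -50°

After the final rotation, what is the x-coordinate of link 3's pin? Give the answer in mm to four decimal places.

geometry: r = 58 mm, L = 137 mm, e = 9 mm; θ starts at 0°
rotate link 1 by -84°: θ ← 0° -84° = -84°
rotate link 1 by -35°: θ ← -84° -35° = -119°
rotate link 1 by +81°: θ ← -119° +81° = -38°
rotate link 1 by +38°: θ ← -38° +38° = 0°
rotate link 1 by -80°: θ ← 0° -80° = -80°
rotate link 1 by -50°: θ ← -80° -50° = -130°
crank pin P = (r cos θ, r sin θ) = (-37.281681, -44.430578)
h = r sin θ − e = -44.430578 − 9 = -53.430578
x = r cos θ + √(L² − h²) = -37.281681 + 126.151391 = 88.869709

88.8697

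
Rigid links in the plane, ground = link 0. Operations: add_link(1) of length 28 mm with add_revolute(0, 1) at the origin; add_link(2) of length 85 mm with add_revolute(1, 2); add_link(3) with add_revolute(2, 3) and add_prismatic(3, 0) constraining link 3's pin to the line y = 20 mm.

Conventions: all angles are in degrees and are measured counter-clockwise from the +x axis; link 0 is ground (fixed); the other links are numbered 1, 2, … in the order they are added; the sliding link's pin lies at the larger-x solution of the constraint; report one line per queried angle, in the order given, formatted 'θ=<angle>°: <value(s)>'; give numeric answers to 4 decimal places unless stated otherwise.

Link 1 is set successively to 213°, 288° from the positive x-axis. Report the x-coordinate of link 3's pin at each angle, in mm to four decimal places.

geometry: r = 28 mm, L = 85 mm, e = 20 mm
θ=213°: crank pin P = (r cos θ, r sin θ) = (-23.482776, -15.249893)
θ=213°: h = r sin θ − e = -15.249893 − 20 = -35.249893
θ=213°: x = r cos θ + √(L² − h²) = -23.482776 + 77.346267 = 53.863491
θ=288°: crank pin P = (r cos θ, r sin θ) = (8.652476, -26.629582)
θ=288°: h = r sin θ − e = -26.629582 − 20 = -46.629582
θ=288°: x = r cos θ + √(L² − h²) = 8.652476 + 71.068151 = 79.720627

θ=213°: 53.8635
θ=288°: 79.7206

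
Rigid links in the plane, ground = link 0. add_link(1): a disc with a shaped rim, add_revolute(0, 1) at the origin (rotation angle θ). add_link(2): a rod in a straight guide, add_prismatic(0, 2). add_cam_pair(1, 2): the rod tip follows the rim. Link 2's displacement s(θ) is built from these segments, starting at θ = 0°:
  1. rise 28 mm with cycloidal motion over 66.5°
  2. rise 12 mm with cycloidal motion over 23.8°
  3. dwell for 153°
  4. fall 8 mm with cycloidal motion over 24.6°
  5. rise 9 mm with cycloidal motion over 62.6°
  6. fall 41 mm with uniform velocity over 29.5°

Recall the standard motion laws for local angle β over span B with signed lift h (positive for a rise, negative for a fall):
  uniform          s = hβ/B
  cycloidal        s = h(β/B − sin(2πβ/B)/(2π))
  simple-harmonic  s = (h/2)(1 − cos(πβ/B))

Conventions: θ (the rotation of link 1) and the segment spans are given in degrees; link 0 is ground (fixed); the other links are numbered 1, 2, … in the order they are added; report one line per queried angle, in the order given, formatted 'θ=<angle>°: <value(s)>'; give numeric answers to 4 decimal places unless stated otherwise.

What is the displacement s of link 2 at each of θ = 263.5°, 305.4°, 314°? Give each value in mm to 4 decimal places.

segment 1 (0° to 66.5°, cycloidal, h = 28) is passed completely: s = 0.0000 + (28) = 28.0000
segment 2 (66.5° to 90.3°, cycloidal, h = 12) is passed completely: s = 28.0000 + (12) = 40.0000
segment 3 (90.3° to 243.3°, dwell): s unchanged at 40.0000
θ = 263.5° falls in segment 4 (243.3° to 267.9°, cycloidal, h = -8): β = 263.5 − 243.3 = 20.2°, B = 24.6°; Δs = -8·(0.8211 − sin(2π·0.8211)/(2π)) = -7.7173; s = 40.0000 − 7.7173 = 32.2827
segment 4 (243.3° to 267.9°, cycloidal, h = -8) is passed completely: s = 40.0000 + (-8) = 32.0000
θ = 305.4° falls in segment 5 (267.9° to 330.5°, cycloidal, h = 9): β = 305.4 − 267.9 = 37.5°, B = 62.6°; Δs = 9·(0.5990 − sin(2π·0.5990)/(2π)) = 6.2263; s = 32.0000 + 6.2263 = 38.2263
θ = 314° falls in segment 5 (267.9° to 330.5°, cycloidal, h = 9): β = 314 − 267.9 = 46.1°, B = 62.6°; Δs = 9·(0.7364 − sin(2π·0.7364)/(2π)) = 8.0550; s = 32.0000 + 8.0550 = 40.0550

θ=263.5°: 32.2827
θ=305.4°: 38.2263
θ=314°: 40.0550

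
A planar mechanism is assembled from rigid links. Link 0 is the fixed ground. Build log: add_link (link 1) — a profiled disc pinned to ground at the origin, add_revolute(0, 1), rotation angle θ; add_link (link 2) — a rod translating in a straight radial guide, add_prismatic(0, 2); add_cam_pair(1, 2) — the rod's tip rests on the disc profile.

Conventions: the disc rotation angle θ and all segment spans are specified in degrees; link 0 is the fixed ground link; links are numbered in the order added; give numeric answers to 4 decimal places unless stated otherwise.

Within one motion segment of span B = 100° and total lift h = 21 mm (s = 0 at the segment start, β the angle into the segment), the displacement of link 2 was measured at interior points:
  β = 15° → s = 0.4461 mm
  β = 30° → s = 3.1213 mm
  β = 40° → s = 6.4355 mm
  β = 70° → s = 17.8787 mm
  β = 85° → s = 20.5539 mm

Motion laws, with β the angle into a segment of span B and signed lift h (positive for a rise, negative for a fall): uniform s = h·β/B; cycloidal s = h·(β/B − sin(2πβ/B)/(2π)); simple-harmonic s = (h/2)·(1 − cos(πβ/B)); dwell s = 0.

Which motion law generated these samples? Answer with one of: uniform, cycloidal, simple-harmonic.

candidates at β/B = r: uniform s = h·r (linear in β); cycloidal s = h·(r − sin(2πr)/(2π)); simple-harmonic s = (h/2)(1 − cos(πr))
β=15°: printed 0.4461 | uniform 3.1500, cycloidal 0.4461, simple-harmonic 1.1444
β=30°: printed 3.1213 | uniform 6.3000, cycloidal 3.1213, simple-harmonic 4.3283
β=40°: printed 6.4355 | uniform 8.4000, cycloidal 6.4355, simple-harmonic 7.2553
β=70°: printed 17.8787 | uniform 14.7000, cycloidal 17.8787, simple-harmonic 16.6717
β=85°: printed 20.5539 | uniform 17.8500, cycloidal 20.5539, simple-harmonic 19.8556
only one law matches every sample → cycloidal

cycloidal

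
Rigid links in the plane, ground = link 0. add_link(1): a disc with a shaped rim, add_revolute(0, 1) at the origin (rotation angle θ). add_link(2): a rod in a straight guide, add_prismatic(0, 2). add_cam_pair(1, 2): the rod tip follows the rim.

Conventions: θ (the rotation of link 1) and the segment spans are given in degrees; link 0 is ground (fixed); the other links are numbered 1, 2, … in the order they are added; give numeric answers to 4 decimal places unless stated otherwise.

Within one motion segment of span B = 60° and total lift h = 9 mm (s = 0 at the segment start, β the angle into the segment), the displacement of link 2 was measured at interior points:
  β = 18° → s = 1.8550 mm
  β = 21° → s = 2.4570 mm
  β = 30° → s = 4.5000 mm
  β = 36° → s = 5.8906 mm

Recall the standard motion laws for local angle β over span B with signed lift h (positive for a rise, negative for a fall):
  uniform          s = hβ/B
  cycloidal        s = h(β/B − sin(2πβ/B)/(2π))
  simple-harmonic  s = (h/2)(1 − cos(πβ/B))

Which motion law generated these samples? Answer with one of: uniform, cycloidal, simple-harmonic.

candidates at β/B = r: uniform s = h·r (linear in β); cycloidal s = h·(r − sin(2πr)/(2π)); simple-harmonic s = (h/2)(1 − cos(πr))
β=18°: printed 1.8550 | uniform 2.7000, cycloidal 1.3377, simple-harmonic 1.8550
β=21°: printed 2.4570 | uniform 3.1500, cycloidal 1.9912, simple-harmonic 2.4570
β=30°: printed 4.5000 | uniform 4.5000, cycloidal 4.5000, simple-harmonic 4.5000
β=36°: printed 5.8906 | uniform 5.4000, cycloidal 6.2419, simple-harmonic 5.8906
only one law matches every sample → simple-harmonic

simple-harmonic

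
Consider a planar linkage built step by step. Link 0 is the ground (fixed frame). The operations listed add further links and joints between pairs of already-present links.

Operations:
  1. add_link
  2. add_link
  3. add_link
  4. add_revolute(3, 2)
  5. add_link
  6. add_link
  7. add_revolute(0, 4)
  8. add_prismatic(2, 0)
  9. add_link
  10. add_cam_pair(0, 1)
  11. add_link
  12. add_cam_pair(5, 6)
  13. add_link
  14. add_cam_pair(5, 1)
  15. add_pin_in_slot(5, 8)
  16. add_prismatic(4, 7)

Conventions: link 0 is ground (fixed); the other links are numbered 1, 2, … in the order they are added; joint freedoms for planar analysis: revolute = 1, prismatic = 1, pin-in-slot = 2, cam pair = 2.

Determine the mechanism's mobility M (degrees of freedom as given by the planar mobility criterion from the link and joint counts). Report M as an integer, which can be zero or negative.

link 0 = ground. State L|J1|J2 = 1|0|0
+link1  2|0|0
+link2  3|0|0
+link3  4|0|0
R(3,2) f=1→J1  4|1|0
+link4  5|1|0
+link5  6|1|0
R(0,4) f=1→J1  6|2|0
P(2,0) f=1→J1  6|3|0
+link6  7|3|0
C(0,1) f=2→J2  7|3|1
+link7  8|3|1
C(5,6) f=2→J2  8|3|2
+link8  9|3|2
C(5,1) f=2→J2  9|3|3
PS(5,8) f=2→J2  9|3|4
P(4,7) f=1→J1  9|4|4
M = 3(9−1)−2·4−4 = 24−8−4 = 12

M = 12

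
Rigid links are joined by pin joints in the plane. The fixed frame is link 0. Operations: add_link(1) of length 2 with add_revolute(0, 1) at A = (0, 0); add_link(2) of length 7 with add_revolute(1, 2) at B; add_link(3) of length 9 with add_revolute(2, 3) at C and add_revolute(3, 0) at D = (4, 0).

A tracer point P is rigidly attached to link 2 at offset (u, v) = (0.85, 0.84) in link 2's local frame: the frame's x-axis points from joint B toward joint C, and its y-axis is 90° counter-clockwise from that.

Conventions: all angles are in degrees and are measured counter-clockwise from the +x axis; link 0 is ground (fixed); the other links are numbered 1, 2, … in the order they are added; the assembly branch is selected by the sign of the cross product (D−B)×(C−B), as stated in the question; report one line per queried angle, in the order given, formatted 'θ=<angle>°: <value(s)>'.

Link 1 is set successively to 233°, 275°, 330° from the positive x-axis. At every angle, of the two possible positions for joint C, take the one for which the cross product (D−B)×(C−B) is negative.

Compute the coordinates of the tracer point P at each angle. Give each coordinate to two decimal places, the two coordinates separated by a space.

A=(0,0), D=(4.00,0)
θ=233°: B = A + 2.00·(cos233°, sin233°) = (-1.2036, -1.5973)
θ=233°: |BD| = 5.4433
θ=233°: circle(B,7.00) ∩ circle(D,9.00): a=-0.2178, h=6.9966
θ=233°:   candidates: C₊=(-3.4649,5.0274) cross=38.084; C₋=(0.6413,-8.3498) cross=-38.084
θ=233°:   branch - wants cross < 0 → take C=(0.6413,-8.3498) (cross=-38.084)
θ=233°: ex = (C−B)/|BC| = (0.2636,-0.9646); ey = (0.9646,0.2636)
θ=233°: P = B + 0.85·ex + 0.84·ey = (-0.1693,-2.1958)
θ=275°: B = A + 2.00·(cos275°, sin275°) = (0.1743, -1.9924)
θ=275°: |BD| = 4.3134
θ=275°: circle(B,7.00) ∩ circle(D,9.00): a=-1.5527, h=6.8256
θ=275°:   candidates: C₊=(-4.3556,3.3443) cross=29.442; C₋=(1.9500,-8.7634) cross=-29.442
θ=275°:   branch - wants cross < 0 → take C=(1.9500,-8.7634) (cross=-29.442)
θ=275°: ex = (C−B)/|BC| = (0.2537,-0.9673); ey = (0.9673,0.2537)
θ=275°: P = B + 0.85·ex + 0.84·ey = (1.2025,-2.6015)
θ=330°: B = A + 2.00·(cos330°, sin330°) = (1.7321, -1.0000)
θ=330°: |BD| = 2.4786
θ=330°: circle(B,7.00) ∩ circle(D,9.00): a=-5.2159, h=4.6685
θ=330°:   candidates: C₊=(-4.9240,1.1673) cross=11.571; C₋=(-1.1570,-7.3760) cross=-11.571
θ=330°:   branch - wants cross < 0 → take C=(-1.1570,-7.3760) (cross=-11.571)
θ=330°: ex = (C−B)/|BC| = (-0.4127,-0.9109); ey = (0.9109,-0.4127)
θ=330°: P = B + 0.85·ex + 0.84·ey = (2.1464,-2.1209)

θ=233°: -0.17 -2.20
θ=275°: 1.20 -2.60
θ=330°: 2.15 -2.12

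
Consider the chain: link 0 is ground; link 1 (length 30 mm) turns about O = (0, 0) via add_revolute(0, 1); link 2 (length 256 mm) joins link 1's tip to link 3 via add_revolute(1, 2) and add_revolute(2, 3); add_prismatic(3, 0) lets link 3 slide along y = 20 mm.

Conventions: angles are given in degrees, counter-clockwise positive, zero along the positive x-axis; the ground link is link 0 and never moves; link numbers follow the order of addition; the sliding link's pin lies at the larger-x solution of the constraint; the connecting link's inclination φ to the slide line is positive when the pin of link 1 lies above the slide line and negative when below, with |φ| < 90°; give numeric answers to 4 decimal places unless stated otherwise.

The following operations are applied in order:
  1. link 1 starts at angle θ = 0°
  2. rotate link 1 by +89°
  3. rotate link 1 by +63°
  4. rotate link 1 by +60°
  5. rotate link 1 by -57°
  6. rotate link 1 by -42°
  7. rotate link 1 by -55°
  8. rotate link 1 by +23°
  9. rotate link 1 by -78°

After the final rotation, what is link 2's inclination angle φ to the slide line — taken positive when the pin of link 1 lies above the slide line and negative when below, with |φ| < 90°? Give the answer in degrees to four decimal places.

geometry: r = 30 mm, L = 256 mm, e = 20 mm; θ starts at 0°
rotate link 1 by +89°: θ ← 0° +89° = 89°
rotate link 1 by +63°: θ ← 89° +63° = 152°
rotate link 1 by +60°: θ ← 152° +60° = 212°
rotate link 1 by -57°: θ ← 212° -57° = 155°
rotate link 1 by -42°: θ ← 155° -42° = 113°
rotate link 1 by -55°: θ ← 113° -55° = 58°
rotate link 1 by +23°: θ ← 58° +23° = 81°
rotate link 1 by -78°: θ ← 81° -78° = 3°
h = r sin θ − e = 1.570079 − 20 = -18.429921
sin φ = h / L = -18.429921 / 256 = -0.07199188
φ = arcsin(-0.07199188) = -4.128402°

-4.1284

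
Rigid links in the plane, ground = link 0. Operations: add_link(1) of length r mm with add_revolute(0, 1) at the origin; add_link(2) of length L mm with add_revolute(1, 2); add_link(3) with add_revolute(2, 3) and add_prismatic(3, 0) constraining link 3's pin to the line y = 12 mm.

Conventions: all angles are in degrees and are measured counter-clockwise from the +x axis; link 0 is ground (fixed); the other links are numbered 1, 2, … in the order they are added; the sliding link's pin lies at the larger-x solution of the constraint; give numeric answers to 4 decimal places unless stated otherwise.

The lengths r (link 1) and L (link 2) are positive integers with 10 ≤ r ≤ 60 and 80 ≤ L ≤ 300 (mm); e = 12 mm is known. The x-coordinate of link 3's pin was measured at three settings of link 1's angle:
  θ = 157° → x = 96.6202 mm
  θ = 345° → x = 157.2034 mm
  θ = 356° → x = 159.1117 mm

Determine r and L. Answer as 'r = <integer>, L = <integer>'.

constraint per measurement: (x − r cos θ)² + (r sin θ − e)² = L²
subtracting the θ₁ and θ₂ equations cancels the r² and L² terms:
r = (x₁² − x₂²) / (2[(x₁cos θ₁ + e sin θ₁) − (x₂cos θ₂ + e sin θ₂)]) = 33.0000 → r = 33
L² = (x₁ − r cos θ₁)² + (r sin θ₁ − e)² = 16129.0020 → L = 127.0000 → L = 127
check at θ₃=356°: x = 159.1117 (printed 159.1117) ✓

r = 33, L = 127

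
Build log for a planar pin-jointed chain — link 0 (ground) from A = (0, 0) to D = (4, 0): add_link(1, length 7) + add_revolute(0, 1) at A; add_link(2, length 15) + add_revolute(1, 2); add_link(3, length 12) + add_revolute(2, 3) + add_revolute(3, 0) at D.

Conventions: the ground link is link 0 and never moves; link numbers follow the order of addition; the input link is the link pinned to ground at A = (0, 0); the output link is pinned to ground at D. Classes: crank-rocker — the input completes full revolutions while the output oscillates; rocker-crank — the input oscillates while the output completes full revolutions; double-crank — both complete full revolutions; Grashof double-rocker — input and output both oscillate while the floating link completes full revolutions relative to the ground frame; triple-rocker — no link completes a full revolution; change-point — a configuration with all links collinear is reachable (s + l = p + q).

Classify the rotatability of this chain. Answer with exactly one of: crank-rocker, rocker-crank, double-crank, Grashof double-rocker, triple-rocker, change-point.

lengths: ground=4, input=7, coupler=15, output=12
sorted: s=4 (shortest), l=15 (longest), p+q=19
s + l = 19 vs p + q = 19
s + l = p + q → change-point (collinear configuration reachable)

change-point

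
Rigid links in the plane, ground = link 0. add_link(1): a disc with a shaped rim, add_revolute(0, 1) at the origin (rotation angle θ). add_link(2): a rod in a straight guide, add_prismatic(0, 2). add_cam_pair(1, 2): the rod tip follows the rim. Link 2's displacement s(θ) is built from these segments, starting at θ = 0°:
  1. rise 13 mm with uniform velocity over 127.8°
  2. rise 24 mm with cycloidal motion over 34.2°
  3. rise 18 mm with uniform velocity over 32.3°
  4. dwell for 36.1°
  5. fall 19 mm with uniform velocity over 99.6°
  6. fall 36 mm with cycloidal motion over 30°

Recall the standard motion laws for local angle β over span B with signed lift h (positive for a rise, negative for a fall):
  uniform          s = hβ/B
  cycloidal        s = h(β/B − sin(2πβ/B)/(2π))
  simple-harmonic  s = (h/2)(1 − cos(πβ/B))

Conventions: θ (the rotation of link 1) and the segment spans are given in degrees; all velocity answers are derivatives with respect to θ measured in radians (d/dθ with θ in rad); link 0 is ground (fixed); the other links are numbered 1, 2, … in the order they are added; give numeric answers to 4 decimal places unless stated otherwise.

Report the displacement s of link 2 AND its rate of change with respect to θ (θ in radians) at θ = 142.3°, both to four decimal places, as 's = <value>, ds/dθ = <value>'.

segment 1 (0° to 127.8°, uniform, h = 13) is passed completely: s = 0.0000 + (13) = 13.0000
θ = 142.3° falls in segment 2 (127.8° to 162°, cycloidal, h = 24): β = 142.3 − 127.8 = 14.5°, B = 34.2°; Δs = 24·(0.4240 − sin(2π·0.4240)/(2π)) = 8.4195; s = 13.0000 + 8.4195 = 21.4195
velocity in seg [127.8°–162°] (cycloidal), θ in radians: β = 14.5° = 0.2531 rad, B = 34.2° = 0.5969 rad; ds/dθ = (h/B)(1 − cos(2πβ/B)) = (24/0.5969)(1 − cos(2π·0.4240)) = 75.914652 mm/rad

s = 21.4195, ds/dθ = 75.9147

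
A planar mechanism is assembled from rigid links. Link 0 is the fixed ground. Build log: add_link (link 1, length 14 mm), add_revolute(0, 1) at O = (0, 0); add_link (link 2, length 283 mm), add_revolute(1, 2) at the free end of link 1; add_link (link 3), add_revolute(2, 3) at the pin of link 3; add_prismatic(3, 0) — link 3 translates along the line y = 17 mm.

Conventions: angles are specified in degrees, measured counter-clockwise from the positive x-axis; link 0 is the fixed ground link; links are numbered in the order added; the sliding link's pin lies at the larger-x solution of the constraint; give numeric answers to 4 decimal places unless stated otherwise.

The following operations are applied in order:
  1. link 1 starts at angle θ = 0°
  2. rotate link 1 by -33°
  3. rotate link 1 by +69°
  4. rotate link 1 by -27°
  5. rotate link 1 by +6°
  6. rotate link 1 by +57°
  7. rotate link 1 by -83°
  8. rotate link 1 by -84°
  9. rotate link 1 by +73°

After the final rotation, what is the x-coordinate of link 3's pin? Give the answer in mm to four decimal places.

geometry: r = 14 mm, L = 283 mm, e = 17 mm; θ starts at 0°
rotate link 1 by -33°: θ ← 0° -33° = -33°
rotate link 1 by +69°: θ ← -33° +69° = 36°
rotate link 1 by -27°: θ ← 36° -27° = 9°
rotate link 1 by +6°: θ ← 9° +6° = 15°
rotate link 1 by +57°: θ ← 15° +57° = 72°
rotate link 1 by -83°: θ ← 72° -83° = -11°
rotate link 1 by -84°: θ ← -11° -84° = -95°
rotate link 1 by +73°: θ ← -95° +73° = -22°
crank pin P = (r cos θ, r sin θ) = (12.980574, -5.244492)
h = r sin θ − e = -5.244492 − 17 = -22.244492
x = r cos θ + √(L² − h²) = 12.980574 + 282.124410 = 295.104984

295.1050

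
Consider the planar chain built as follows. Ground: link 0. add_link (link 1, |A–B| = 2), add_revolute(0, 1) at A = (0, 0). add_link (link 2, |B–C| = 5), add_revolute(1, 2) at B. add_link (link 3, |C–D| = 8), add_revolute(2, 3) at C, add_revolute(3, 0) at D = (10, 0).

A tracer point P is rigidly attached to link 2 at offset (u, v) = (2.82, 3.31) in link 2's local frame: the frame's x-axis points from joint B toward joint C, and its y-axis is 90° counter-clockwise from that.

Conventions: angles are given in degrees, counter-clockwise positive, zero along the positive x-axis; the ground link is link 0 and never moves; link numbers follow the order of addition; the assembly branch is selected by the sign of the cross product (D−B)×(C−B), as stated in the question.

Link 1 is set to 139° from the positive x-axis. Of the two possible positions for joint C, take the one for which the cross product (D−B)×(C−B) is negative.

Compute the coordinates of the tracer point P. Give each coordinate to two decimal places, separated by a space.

A=(0,0), D=(10.00,0)
B = A + 2.00·(cos139°, sin139°) = (-1.5094, 1.3121)
|BD| = 11.5840
circle(B,5.00) ∩ circle(D,8.00): a=4.1086, h=2.8494
  candidates: C₊=(2.8955,3.6778) cross=33.008; C₋=(2.2500,-1.9843) cross=-33.008
  branch - wants cross < 0 → take C=(2.2500,-1.9843) (cross=-33.008)
ex = (C−B)/|BC| = (0.7519,-0.6593); ey = (0.6593,0.7519)
P = B + 2.82·ex + 3.31·ey = (2.7932,1.9417)

2.79 1.94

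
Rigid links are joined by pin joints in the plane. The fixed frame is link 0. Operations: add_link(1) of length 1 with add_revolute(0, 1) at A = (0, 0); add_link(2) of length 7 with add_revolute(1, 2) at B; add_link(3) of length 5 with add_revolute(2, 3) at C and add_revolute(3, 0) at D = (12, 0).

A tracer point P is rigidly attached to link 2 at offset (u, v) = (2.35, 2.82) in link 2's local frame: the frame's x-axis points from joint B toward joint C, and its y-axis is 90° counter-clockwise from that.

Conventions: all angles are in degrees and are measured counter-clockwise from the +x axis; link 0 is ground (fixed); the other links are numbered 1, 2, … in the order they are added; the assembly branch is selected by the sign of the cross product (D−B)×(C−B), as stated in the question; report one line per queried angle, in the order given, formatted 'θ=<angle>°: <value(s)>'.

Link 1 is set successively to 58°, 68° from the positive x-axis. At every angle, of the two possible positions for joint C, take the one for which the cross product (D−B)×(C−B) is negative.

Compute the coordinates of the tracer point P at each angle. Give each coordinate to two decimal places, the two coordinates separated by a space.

A=(0,0), D=(12.00,0)
θ=58°: B = A + 1.00·(cos58°, sin58°) = (0.5299, 0.8480)
θ=58°: |BD| = 11.5014
θ=58°: circle(B,7.00) ∩ circle(D,5.00): a=6.7940, h=1.6855
θ=58°:   candidates: C₊=(7.4298,2.0280) cross=19.386; C₋=(7.1812,-1.3338) cross=-19.386
θ=58°:   branch - wants cross < 0 → take C=(7.1812,-1.3338) (cross=-19.386)
θ=58°: ex = (C−B)/|BC| = (0.9502,-0.3117); ey = (0.3117,0.9502)
θ=58°: P = B + 2.35·ex + 2.82·ey = (3.6418,2.7951)
θ=68°: B = A + 1.00·(cos68°, sin68°) = (0.3746, 0.9272)
θ=68°: |BD| = 11.6623
θ=68°: circle(B,7.00) ∩ circle(D,5.00): a=6.8601, h=1.3924
θ=68°:   candidates: C₊=(7.3237,1.7698) cross=16.239; C₋=(7.1023,-1.0062) cross=-16.239
θ=68°:   branch - wants cross < 0 → take C=(7.1023,-1.0062) (cross=-16.239)
θ=68°: ex = (C−B)/|BC| = (0.9611,-0.2762); ey = (0.2762,0.9611)
θ=68°: P = B + 2.35·ex + 2.82·ey = (3.4121,2.9884)

θ=58°: 3.64 2.80
θ=68°: 3.41 2.99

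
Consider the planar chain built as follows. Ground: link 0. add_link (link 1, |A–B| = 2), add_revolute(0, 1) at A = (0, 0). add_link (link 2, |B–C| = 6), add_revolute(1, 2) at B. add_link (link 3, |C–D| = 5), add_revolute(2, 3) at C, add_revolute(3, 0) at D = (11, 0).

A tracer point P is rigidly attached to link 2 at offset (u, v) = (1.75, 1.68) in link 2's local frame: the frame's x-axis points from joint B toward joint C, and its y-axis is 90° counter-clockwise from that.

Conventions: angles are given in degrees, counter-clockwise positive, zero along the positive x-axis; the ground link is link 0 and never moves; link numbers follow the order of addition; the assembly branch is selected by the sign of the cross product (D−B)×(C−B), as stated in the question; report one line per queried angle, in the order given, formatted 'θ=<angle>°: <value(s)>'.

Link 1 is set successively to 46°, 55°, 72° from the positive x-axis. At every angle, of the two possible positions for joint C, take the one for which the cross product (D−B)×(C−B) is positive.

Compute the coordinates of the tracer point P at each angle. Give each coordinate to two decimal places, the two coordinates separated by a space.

A=(0,0), D=(11.00,0)
θ=46°: B = A + 2.00·(cos46°, sin46°) = (1.3893, 1.4387)
θ=46°: |BD| = 9.7178
θ=46°: circle(B,6.00) ∩ circle(D,5.00): a=5.4249, h=2.5634
θ=46°:   candidates: C₊=(7.1339,3.1707) cross=24.910; C₋=(6.3749,-1.8996) cross=-24.910
θ=46°:   branch + wants cross > 0 → take C=(7.1339,3.1707) (cross=24.910)
θ=46°: ex = (C−B)/|BC| = (0.9574,0.2887); ey = (-0.2887,0.9574)
θ=46°: P = B + 1.75·ex + 1.68·ey = (2.5799,3.5523)
θ=55°: B = A + 2.00·(cos55°, sin55°) = (1.1472, 1.6383)
θ=55°: |BD| = 9.9881
θ=55°: circle(B,6.00) ∩ circle(D,5.00): a=5.5447, h=2.2926
θ=55°:   candidates: C₊=(6.9928,2.9904) cross=22.899; C₋=(6.2407,-1.5327) cross=-22.899
θ=55°:   branch + wants cross > 0 → take C=(6.9928,2.9904) (cross=22.899)
θ=55°: ex = (C−B)/|BC| = (0.9743,0.2253); ey = (-0.2253,0.9743)
θ=55°: P = B + 1.75·ex + 1.68·ey = (2.4736,3.6695)
θ=72°: B = A + 2.00·(cos72°, sin72°) = (0.6180, 1.9021)
θ=72°: |BD| = 10.5548
θ=72°: circle(B,6.00) ∩ circle(D,5.00): a=5.7985, h=1.5420
θ=72°:   candidates: C₊=(6.5995,2.3739) cross=16.275; C₋=(6.0437,-0.6596) cross=-16.275
θ=72°:   branch + wants cross > 0 → take C=(6.5995,2.3739) (cross=16.275)
θ=72°: ex = (C−B)/|BC| = (0.9969,0.0786); ey = (-0.0786,0.9969)
θ=72°: P = B + 1.75·ex + 1.68·ey = (2.2305,3.7145)

θ=46°: 2.58 3.55
θ=55°: 2.47 3.67
θ=72°: 2.23 3.71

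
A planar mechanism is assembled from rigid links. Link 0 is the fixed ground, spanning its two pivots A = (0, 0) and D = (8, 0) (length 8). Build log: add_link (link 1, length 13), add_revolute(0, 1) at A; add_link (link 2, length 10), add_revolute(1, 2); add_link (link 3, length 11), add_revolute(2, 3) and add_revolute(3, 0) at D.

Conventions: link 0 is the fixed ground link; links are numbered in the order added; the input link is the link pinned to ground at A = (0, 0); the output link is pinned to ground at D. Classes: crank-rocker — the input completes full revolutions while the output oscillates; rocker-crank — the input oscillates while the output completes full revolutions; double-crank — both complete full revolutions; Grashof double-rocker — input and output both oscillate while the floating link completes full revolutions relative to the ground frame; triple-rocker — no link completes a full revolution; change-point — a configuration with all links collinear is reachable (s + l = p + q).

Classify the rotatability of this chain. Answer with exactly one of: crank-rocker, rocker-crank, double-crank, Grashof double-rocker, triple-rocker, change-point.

lengths: ground=8, input=13, coupler=10, output=11
sorted: s=8 (shortest), l=13 (longest), p+q=21
s + l = 21 vs p + q = 21
s + l = p + q → change-point (collinear configuration reachable)

change-point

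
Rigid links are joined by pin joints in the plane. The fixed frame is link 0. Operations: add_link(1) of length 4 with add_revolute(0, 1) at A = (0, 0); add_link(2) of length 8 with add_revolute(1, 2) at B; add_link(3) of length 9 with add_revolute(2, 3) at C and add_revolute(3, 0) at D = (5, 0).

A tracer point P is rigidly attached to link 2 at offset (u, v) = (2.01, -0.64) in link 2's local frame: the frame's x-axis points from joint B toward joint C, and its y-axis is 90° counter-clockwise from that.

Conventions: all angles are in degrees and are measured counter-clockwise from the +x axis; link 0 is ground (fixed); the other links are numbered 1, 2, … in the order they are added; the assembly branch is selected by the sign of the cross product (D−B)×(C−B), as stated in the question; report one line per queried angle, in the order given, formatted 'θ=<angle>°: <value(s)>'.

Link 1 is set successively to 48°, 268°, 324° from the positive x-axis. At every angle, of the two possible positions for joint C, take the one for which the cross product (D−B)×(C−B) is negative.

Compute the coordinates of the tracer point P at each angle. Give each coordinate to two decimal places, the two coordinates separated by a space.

A=(0,0), D=(5.00,0)
θ=48°: B = A + 4.00·(cos48°, sin48°) = (2.6765, 2.9726)
θ=48°: |BD| = 3.7729
θ=48°: circle(B,8.00) ∩ circle(D,9.00): a=-0.3665, h=7.9916
θ=48°:   candidates: C₊=(8.7472,8.1828) cross=30.152; C₋=(-3.8456,-1.6602) cross=-30.152
θ=48°:   branch - wants cross < 0 → take C=(-3.8456,-1.6602) (cross=-30.152)
θ=48°: ex = (C−B)/|BC| = (-0.8153,-0.5791); ey = (0.5791,-0.8153)
θ=48°: P = B + 2.01·ex + -0.64·ey = (0.6672,2.3304)
θ=268°: B = A + 4.00·(cos268°, sin268°) = (-0.1396, -3.9976)
θ=268°: |BD| = 6.5112
θ=268°: circle(B,8.00) ∩ circle(D,9.00): a=1.9502, h=7.7587
θ=268°:   candidates: C₊=(-3.3637,3.3240) cross=50.518; C₋=(6.1632,-8.9245) cross=-50.518
θ=268°:   branch - wants cross < 0 → take C=(6.1632,-8.9245) (cross=-50.518)
θ=268°: ex = (C−B)/|BC| = (0.7878,-0.6159); ey = (0.6159,0.7878)
θ=268°: P = B + 2.01·ex + -0.64·ey = (1.0498,-5.7397)
θ=324°: B = A + 4.00·(cos324°, sin324°) = (3.2361, -2.3511)
θ=324°: |BD| = 2.9393
θ=324°: circle(B,8.00) ∩ circle(D,9.00): a=-1.4222, h=7.8726
θ=324°:   candidates: C₊=(-3.9148,1.2357) cross=23.140; C₋=(8.6799,-8.2133) cross=-23.140
θ=324°:   branch - wants cross < 0 → take C=(8.6799,-8.2133) (cross=-23.140)
θ=324°: ex = (C−B)/|BC| = (0.6805,-0.7328); ey = (0.7328,0.6805)
θ=324°: P = B + 2.01·ex + -0.64·ey = (4.1348,-4.2595)

θ=48°: 0.67 2.33
θ=268°: 1.05 -5.74
θ=324°: 4.13 -4.26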